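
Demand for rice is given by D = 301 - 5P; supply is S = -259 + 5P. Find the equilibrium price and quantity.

P* = 56, Q* = 21

Set D = S: 301 - 5P = -259 + 5P.
560 = 10P, so P* = 56.
Q* = 301 − 5(56) = 21.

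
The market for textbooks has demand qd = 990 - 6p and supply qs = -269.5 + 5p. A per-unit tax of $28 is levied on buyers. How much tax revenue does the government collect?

Tax revenue = 69804/11

Pre-tax equilibrium: p* = 114.5, q* = 303.
Tax on buyers shifts demand to qd = 990 − 6(p + 28) = 822 - 6p.
822 - 6p = -269.5 + 5p gives seller price ps = 2183/22; buyers pay pb = 2183/22 + 28 = 2799/22.
New quantity: q = 990 − 6(2799/22) = 2493/11.
Revenue = 28 × 2493/11 = 69804/11.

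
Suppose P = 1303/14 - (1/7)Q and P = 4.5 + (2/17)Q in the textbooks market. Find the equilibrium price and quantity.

P* = 44.5, Q* = 340

Set the two price expressions equal: 1303/14 - (1/7)Q = 4.5 + (2/17)Q.
620/7 = (31/119)Q, so Q* = 340.
P* = 1303/14 − (1/7)(340) = 44.5.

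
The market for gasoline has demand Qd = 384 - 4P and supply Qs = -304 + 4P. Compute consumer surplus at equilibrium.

Equilibrium: 384 - 4P = -304 + 4P gives P* = 86, Q* = 40.
Demand choke price (Qd = 0): P = 96.
CS = ½(96 − 86)(40) = 200.

Consumer surplus = 200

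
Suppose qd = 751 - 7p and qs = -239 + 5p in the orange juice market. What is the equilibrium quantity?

Set qd = qs: 751 - 7p = -239 + 5p.
990 = 12p, so p* = 82.5.
q* = 751 − 7(82.5) = 173.5.

q* = 173.5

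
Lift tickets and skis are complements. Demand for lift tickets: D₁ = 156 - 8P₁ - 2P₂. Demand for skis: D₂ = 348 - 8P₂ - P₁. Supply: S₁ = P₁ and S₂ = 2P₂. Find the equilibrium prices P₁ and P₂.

P₁ = 108/11, P₂ = 372/11

Market 1: 156 - 8P₁ - 2P₂ = P₁ → 9P₁ + 2P₂ = 156.
Market 2: 10P₂ + P₁ = 348.
Eliminating P₂: 10×(1) − 2×(2) gives 88P₁ = 864, so P₁ = 108/11.
Back-substitute into (2): P₂ = (348 − 1×108/11) / 10 = 372/11.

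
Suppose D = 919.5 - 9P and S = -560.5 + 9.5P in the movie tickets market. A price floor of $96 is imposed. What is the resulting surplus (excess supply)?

Surplus = 296

Equilibrium price would be P* = 80, so the floor at 96 binds.
At P = 96: D = 55.5, S = 351.5.
Surplus = 351.5 − 55.5 = 296.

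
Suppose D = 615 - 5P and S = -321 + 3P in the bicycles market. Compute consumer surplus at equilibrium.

Equilibrium: 615 - 5P = -321 + 3P gives P* = 117, Q* = 30.
Demand choke price (D = 0): P = 123.
CS = ½(123 − 117)(30) = 90.

Consumer surplus = 90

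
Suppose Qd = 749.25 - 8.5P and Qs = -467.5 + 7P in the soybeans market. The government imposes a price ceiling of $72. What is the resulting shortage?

Shortage = 100.75

Equilibrium price would be P* = 78.5, so the ceiling at 72 binds.
At P = 72: Qd = 749.25 − 8.5(72) = 137.25, Qs = -467.5 + 7(72) = 36.5.
Shortage = 137.25 − 36.5 = 100.75.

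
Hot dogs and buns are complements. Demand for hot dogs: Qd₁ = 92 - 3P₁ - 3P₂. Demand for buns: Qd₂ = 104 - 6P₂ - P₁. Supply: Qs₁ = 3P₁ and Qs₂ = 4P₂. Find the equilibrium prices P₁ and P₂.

Market 1: 92 - 3P₁ - 3P₂ = 3P₁ → 6P₁ + 3P₂ = 92.
Market 2: 10P₂ + P₁ = 104.
Eliminating P₂: 10×(1) − 3×(2) gives 57P₁ = 608, so P₁ = 32/3.
Back-substitute into (2): P₂ = (104 − 1×32/3) / 10 = 28/3.

P₁ = 32/3, P₂ = 28/3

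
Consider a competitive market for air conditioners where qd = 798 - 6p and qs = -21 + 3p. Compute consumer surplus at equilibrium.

Equilibrium: 798 - 6p = -21 + 3p gives p* = 91, q* = 252.
Demand choke price (qd = 0): p = 133.
CS = ½(133 − 91)(252) = 5292.

Consumer surplus = 5292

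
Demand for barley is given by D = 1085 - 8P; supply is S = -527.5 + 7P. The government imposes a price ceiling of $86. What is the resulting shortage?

Shortage = 322.5

Equilibrium price would be P* = 107.5, so the ceiling at 86 binds.
At P = 86: D = 1085 − 8(86) = 397, S = -527.5 + 7(86) = 74.5.
Shortage = 397 − 74.5 = 322.5.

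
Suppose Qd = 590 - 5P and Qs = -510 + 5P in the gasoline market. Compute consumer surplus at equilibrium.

Equilibrium: 590 - 5P = -510 + 5P gives P* = 110, Q* = 40.
Demand choke price (Qd = 0): P = 118.
CS = ½(118 − 110)(40) = 160.

Consumer surplus = 160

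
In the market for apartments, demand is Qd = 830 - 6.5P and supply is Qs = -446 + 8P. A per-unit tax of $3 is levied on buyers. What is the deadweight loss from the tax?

Pre-tax equilibrium: P* = 88, Q* = 258.
Tax on buyers shifts demand to Qd = 830 − 6.5(P + 3) = 810.5 - 6.5P.
810.5 - 6.5P = -446 + 8P gives seller price Ps = 2513/29; buyers pay Pb = 2513/29 + 3 = 2600/29.
New quantity: Q = 830 − 6.5(2600/29) = 7170/29.
DWL = ½ × 3 × (258 − 7170/29) = 468/29.

Deadweight loss = 468/29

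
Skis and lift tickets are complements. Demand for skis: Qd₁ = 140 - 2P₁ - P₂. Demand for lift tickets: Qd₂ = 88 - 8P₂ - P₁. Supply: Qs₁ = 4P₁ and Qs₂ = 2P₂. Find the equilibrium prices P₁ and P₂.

Market 1: 140 - 2P₁ - P₂ = 4P₁ → 6P₁ + P₂ = 140.
Market 2: 10P₂ + P₁ = 88.
Eliminating P₂: 10×(1) − 1×(2) gives 59P₁ = 1312, so P₁ = 1312/59.
Back-substitute into (2): P₂ = (88 − 1×1312/59) / 10 = 388/59.

P₁ = 1312/59, P₂ = 388/59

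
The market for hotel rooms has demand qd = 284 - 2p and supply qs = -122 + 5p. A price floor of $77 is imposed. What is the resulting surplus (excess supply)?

Surplus = 133

Equilibrium price would be p* = 58, so the floor at 77 binds.
At p = 77: qd = 130, qs = 263.
Surplus = 263 − 130 = 133.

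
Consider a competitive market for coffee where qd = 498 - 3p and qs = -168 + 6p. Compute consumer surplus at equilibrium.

Equilibrium: 498 - 3p = -168 + 6p gives p* = 74, q* = 276.
Demand choke price (qd = 0): p = 166.
CS = ½(166 − 74)(276) = 12696.

Consumer surplus = 12696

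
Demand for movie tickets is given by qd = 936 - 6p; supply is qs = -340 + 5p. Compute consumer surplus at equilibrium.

Equilibrium: 936 - 6p = -340 + 5p gives p* = 116, q* = 240.
Demand choke price (qd = 0): p = 156.
CS = ½(156 − 116)(240) = 4800.

Consumer surplus = 4800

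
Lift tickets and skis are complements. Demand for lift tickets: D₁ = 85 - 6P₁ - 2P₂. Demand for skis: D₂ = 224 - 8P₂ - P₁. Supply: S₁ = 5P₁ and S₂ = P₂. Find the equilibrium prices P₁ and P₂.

Market 1: 85 - 6P₁ - 2P₂ = 5P₁ → 11P₁ + 2P₂ = 85.
Market 2: 9P₂ + P₁ = 224.
Eliminating P₂: 9×(1) − 2×(2) gives 97P₁ = 317, so P₁ = 317/97.
Back-substitute into (2): P₂ = (224 − 1×317/97) / 9 = 2379/97.

P₁ = 317/97, P₂ = 2379/97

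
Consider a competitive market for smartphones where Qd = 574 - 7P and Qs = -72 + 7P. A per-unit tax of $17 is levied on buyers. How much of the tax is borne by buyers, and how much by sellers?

Pre-tax equilibrium: P* = 323/7, Q* = 251.
Tax on buyers shifts demand to Qd = 574 − 7(P + 17) = 455 - 7P.
455 - 7P = -72 + 7P gives seller price Ps = 527/14; buyers pay Pb = 527/14 + 17 = 765/14.
New quantity: Q = 574 − 7(765/14) = 191.5.
Buyer burden = 765/14 − 323/7 = 8.5; seller burden = 323/7 − 527/14 = 8.5.

Buyers bear $8.5, sellers bear $8.5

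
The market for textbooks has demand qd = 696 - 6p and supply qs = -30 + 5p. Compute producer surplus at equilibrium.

Producer surplus = 9000

Equilibrium: 696 - 6p = -30 + 5p gives p* = 66, q* = 300.
Supply starts at p = 6 (where qs = 0).
PS = ½(66 − 6)(300) = 9000.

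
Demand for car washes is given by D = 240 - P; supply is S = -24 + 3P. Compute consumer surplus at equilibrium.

Consumer surplus = 15138

Equilibrium: 240 - P = -24 + 3P gives P* = 66, Q* = 174.
Demand choke price (D = 0): P = 240.
CS = ½(240 − 66)(174) = 15138.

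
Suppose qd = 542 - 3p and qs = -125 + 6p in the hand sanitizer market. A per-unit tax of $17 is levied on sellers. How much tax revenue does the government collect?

Pre-tax equilibrium: p* = 667/9, q* = 959/3.
Tax on sellers shifts supply to qs = -125 + 6(p − 17) = -227 + 6p.
542 - 3p = -227 + 6p gives buyer price pb = 769/9; sellers receive ps = 769/9 − 17 = 616/9.
New quantity: q = 542 − 3(769/9) = 857/3.
Revenue = 17 × 857/3 = 14569/3.

Tax revenue = 14569/3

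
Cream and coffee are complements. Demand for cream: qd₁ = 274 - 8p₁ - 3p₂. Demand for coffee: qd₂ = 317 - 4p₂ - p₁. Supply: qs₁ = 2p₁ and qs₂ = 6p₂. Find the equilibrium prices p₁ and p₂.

p₁ = 1789/97, p₂ = 2896/97

Market 1: 274 - 8p₁ - 3p₂ = 2p₁ → 10p₁ + 3p₂ = 274.
Market 2: 10p₂ + p₁ = 317.
Eliminating p₂: 10×(1) − 3×(2) gives 97p₁ = 1789, so p₁ = 1789/97.
Back-substitute into (2): p₂ = (317 − 1×1789/97) / 10 = 2896/97.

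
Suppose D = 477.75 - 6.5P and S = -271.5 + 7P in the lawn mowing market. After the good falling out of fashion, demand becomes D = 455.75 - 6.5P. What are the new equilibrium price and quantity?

Original equilibrium: P* = 55.5, Q* = 117.
New equilibrium: 455.75 - 6.5P = -271.5 + 7P, so 727.25 = 13.5P and P' = 2909/54; Q' = 455.75 − 6.5(2909/54) = 2851/27.

P' = 2909/54, Q' = 2851/27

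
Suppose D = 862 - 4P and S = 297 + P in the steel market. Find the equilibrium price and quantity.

P* = 113, Q* = 410

Set D = S: 862 - 4P = 297 + P.
565 = 5P, so P* = 113.
Q* = 862 − 4(113) = 410.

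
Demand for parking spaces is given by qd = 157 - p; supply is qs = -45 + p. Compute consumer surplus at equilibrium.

Equilibrium: 157 - p = -45 + p gives p* = 101, q* = 56.
Demand choke price (qd = 0): p = 157.
CS = ½(157 − 101)(56) = 1568.

Consumer surplus = 1568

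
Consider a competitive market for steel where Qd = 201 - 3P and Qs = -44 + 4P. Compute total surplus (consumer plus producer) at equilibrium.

Total surplus = 2688

Equilibrium: 201 - 3P = -44 + 4P gives P* = 35, Q* = 96.
Demand choke price: P = 67; supply starts at P = 11.
CS = ½(67 − 35)(96) = 1536; PS = ½(35 − 11)(96) = 1152.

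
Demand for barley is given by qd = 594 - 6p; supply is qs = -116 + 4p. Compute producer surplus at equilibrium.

Equilibrium: 594 - 6p = -116 + 4p gives p* = 71, q* = 168.
Supply starts at p = 29 (where qs = 0).
PS = ½(71 − 29)(168) = 3528.

Producer surplus = 3528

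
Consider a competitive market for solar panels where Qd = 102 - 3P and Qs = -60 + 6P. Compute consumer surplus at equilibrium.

Equilibrium: 102 - 3P = -60 + 6P gives P* = 18, Q* = 48.
Demand choke price (Qd = 0): P = 34.
CS = ½(34 − 18)(48) = 384.

Consumer surplus = 384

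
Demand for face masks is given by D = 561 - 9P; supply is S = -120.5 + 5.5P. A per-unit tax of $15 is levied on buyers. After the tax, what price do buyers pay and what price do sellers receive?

Buyers pay 1528/29, sellers receive 1093/29

Pre-tax equilibrium: P* = 47, Q* = 138.
Tax on buyers shifts demand to D = 561 − 9(P + 15) = 426 - 9P.
426 - 9P = -120.5 + 5.5P gives seller price Ps = 1093/29; buyers pay Pb = 1093/29 + 15 = 1528/29.
New quantity: Q = 561 − 9(1528/29) = 2517/29.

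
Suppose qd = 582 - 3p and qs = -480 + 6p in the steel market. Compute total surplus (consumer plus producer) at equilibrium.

Equilibrium: 582 - 3p = -480 + 6p gives p* = 118, q* = 228.
Demand choke price: p = 194; supply starts at p = 80.
CS = ½(194 − 118)(228) = 8664; PS = ½(118 − 80)(228) = 4332.

Total surplus = 12996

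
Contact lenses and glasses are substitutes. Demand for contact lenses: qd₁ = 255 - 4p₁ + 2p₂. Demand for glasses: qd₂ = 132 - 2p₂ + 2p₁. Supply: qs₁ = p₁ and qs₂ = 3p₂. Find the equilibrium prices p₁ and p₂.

p₁ = 513/7, p₂ = 390/7

Market 1: 255 - 4p₁ + 2p₂ = p₁ → 5p₁ - 2p₂ = 255.
Market 2: 5p₂ - 2p₁ = 132.
Eliminating p₂: 5×(1) + 2×(2) gives 21p₁ = 1539, so p₁ = 513/7.
Back-substitute into (2): p₂ = (132 + 2×513/7) / 5 = 390/7.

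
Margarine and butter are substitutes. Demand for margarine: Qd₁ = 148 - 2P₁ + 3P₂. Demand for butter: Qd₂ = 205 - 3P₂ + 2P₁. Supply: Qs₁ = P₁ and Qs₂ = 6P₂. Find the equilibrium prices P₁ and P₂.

Market 1: 148 - 2P₁ + 3P₂ = P₁ → 3P₁ - 3P₂ = 148.
Market 2: 9P₂ - 2P₁ = 205.
Eliminating P₂: 9×(1) + 3×(2) gives 21P₁ = 1947, so P₁ = 649/7.
Back-substitute into (2): P₂ = (205 + 2×649/7) / 9 = 911/21.

P₁ = 649/7, P₂ = 911/21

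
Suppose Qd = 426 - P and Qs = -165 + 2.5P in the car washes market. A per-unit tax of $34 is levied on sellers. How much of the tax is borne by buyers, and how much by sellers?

Buyers bear 170/7, sellers bear 68/7

Pre-tax equilibrium: P* = 1182/7, Q* = 1800/7.
Tax on sellers shifts supply to Qs = -165 + 2.5(P − 34) = -250 + 2.5P.
426 - P = -250 + 2.5P gives buyer price Pb = 1352/7; sellers receive Ps = 1352/7 − 34 = 1114/7.
New quantity: Q = 426 − 1(1352/7) = 1630/7.
Buyer burden = 1352/7 − 1182/7 = 170/7; seller burden = 1182/7 − 1114/7 = 68/7.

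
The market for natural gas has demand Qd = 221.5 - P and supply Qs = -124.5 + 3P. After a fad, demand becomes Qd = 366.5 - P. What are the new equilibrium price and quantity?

Original equilibrium: P* = 86.5, Q* = 135.
New equilibrium: 366.5 - P = -124.5 + 3P, so 491 = 4P and P' = 122.75; Q' = 366.5 − 1(122.75) = 243.75.

P' = 122.75, Q' = 243.75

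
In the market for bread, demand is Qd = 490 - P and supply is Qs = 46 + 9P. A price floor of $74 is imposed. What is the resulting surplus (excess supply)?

Equilibrium price would be P* = 44.4, so the floor at 74 binds.
At P = 74: Qd = 416, Qs = 712.
Surplus = 712 − 416 = 296.

Surplus = 296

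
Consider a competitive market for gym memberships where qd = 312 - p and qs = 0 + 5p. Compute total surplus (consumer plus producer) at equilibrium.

Equilibrium: 312 - p = 0 + 5p gives p* = 52, q* = 260.
Demand choke price: p = 312; supply starts at p = 0.
CS = ½(312 − 52)(260) = 33800; PS = ½(52 − 0)(260) = 6760.

Total surplus = 40560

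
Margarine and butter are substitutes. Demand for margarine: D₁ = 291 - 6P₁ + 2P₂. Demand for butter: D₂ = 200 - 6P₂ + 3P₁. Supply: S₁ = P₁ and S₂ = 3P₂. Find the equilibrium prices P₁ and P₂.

Market 1: 291 - 6P₁ + 2P₂ = P₁ → 7P₁ - 2P₂ = 291.
Market 2: 9P₂ - 3P₁ = 200.
Eliminating P₂: 9×(1) + 2×(2) gives 57P₁ = 3019, so P₁ = 3019/57.
Back-substitute into (2): P₂ = (200 + 3×3019/57) / 9 = 2273/57.

P₁ = 3019/57, P₂ = 2273/57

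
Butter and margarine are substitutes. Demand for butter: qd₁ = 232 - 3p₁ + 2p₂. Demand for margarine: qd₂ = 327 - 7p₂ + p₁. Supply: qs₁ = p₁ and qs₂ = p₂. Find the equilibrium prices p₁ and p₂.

p₁ = 251/3, p₂ = 154/3

Market 1: 232 - 3p₁ + 2p₂ = p₁ → 4p₁ - 2p₂ = 232.
Market 2: 8p₂ - p₁ = 327.
Eliminating p₂: 8×(1) + 2×(2) gives 30p₁ = 2510, so p₁ = 251/3.
Back-substitute into (2): p₂ = (327 + 1×251/3) / 8 = 154/3.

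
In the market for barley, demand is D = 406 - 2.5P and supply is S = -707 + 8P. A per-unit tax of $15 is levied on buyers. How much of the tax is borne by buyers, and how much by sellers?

Pre-tax equilibrium: P* = 106, Q* = 141.
Tax on buyers shifts demand to D = 406 − 2.5(P + 15) = 368.5 - 2.5P.
368.5 - 2.5P = -707 + 8P gives seller price Ps = 717/7; buyers pay Pb = 717/7 + 15 = 822/7.
New quantity: Q = 406 − 2.5(822/7) = 787/7.
Buyer burden = 822/7 − 106 = 80/7; seller burden = 106 − 717/7 = 25/7.

Buyers bear 80/7, sellers bear 25/7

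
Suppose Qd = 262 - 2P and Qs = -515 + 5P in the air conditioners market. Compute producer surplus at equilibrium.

Producer surplus = 160

Equilibrium: 262 - 2P = -515 + 5P gives P* = 111, Q* = 40.
Supply starts at P = 103 (where Qs = 0).
PS = ½(111 − 103)(40) = 160.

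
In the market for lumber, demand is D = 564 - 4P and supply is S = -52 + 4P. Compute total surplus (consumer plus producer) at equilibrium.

Total surplus = 16384

Equilibrium: 564 - 4P = -52 + 4P gives P* = 77, Q* = 256.
Demand choke price: P = 141; supply starts at P = 13.
CS = ½(141 − 77)(256) = 8192; PS = ½(77 − 13)(256) = 8192.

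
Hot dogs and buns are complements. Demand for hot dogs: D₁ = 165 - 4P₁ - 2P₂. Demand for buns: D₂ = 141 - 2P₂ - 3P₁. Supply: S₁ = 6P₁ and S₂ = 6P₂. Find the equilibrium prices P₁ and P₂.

Market 1: 165 - 4P₁ - 2P₂ = 6P₁ → 10P₁ + 2P₂ = 165.
Market 2: 8P₂ + 3P₁ = 141.
Eliminating P₂: 8×(1) − 2×(2) gives 74P₁ = 1038, so P₁ = 519/37.
Back-substitute into (2): P₂ = (141 − 3×519/37) / 8 = 915/74.

P₁ = 519/37, P₂ = 915/74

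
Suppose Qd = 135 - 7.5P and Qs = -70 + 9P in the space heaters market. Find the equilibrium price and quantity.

P* = 410/33, Q* = 460/11

Set Qd = Qs: 135 - 7.5P = -70 + 9P.
205 = 16.5P, so P* = 410/33.
Q* = 135 − 7.5(410/33) = 460/11.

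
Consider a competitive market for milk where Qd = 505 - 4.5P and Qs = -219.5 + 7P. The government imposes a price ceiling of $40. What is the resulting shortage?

Shortage = 264.5

Equilibrium price would be P* = 63, so the ceiling at 40 binds.
At P = 40: Qd = 505 − 4.5(40) = 325, Qs = -219.5 + 7(40) = 60.5.
Shortage = 325 − 60.5 = 264.5.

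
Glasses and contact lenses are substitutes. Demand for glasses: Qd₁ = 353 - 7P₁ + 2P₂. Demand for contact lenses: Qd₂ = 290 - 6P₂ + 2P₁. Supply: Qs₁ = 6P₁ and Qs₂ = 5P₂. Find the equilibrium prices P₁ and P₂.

P₁ = 4463/139, P₂ = 4476/139

Market 1: 353 - 7P₁ + 2P₂ = 6P₁ → 13P₁ - 2P₂ = 353.
Market 2: 11P₂ - 2P₁ = 290.
Eliminating P₂: 11×(1) + 2×(2) gives 139P₁ = 4463, so P₁ = 4463/139.
Back-substitute into (2): P₂ = (290 + 2×4463/139) / 11 = 4476/139.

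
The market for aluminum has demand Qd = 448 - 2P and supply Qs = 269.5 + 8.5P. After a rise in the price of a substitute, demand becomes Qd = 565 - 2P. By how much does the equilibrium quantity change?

Original equilibrium: P* = 17, Q* = 414.
New equilibrium: 565 - 2P = 269.5 + 8.5P, so 295.5 = 10.5P and P' = 197/7; Q' = 565 − 2(197/7) = 3561/7.
Change in quantity: 3561/7 − 414 = 663/7.

ΔQ = 663/7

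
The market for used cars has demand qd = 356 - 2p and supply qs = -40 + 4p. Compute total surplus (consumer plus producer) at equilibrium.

Total surplus = 18816

Equilibrium: 356 - 2p = -40 + 4p gives p* = 66, q* = 224.
Demand choke price: p = 178; supply starts at p = 10.
CS = ½(178 − 66)(224) = 12544; PS = ½(66 − 10)(224) = 6272.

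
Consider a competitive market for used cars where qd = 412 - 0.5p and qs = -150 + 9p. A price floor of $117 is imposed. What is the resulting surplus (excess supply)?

Equilibrium price would be p* = 1124/19, so the floor at 117 binds.
At p = 117: qd = 353.5, qs = 903.
Surplus = 903 − 353.5 = 549.5.

Surplus = 549.5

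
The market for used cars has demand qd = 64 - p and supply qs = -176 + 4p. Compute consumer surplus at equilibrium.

Consumer surplus = 128

Equilibrium: 64 - p = -176 + 4p gives p* = 48, q* = 16.
Demand choke price (qd = 0): p = 64.
CS = ½(64 − 48)(16) = 128.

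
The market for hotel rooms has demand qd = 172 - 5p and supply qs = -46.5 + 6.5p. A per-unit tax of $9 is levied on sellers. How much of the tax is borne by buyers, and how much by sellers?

Buyers bear 117/23, sellers bear 90/23

Pre-tax equilibrium: p* = 19, q* = 77.
Tax on sellers shifts supply to qs = -46.5 + 6.5(p − 9) = -105 + 6.5p.
172 - 5p = -105 + 6.5p gives buyer price pb = 554/23; sellers receive ps = 554/23 − 9 = 347/23.
New quantity: q = 172 − 5(554/23) = 1186/23.
Buyer burden = 554/23 − 19 = 117/23; seller burden = 19 − 347/23 = 90/23.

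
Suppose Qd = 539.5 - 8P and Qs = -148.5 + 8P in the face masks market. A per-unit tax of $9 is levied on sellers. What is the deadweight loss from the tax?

Pre-tax equilibrium: P* = 43, Q* = 195.5.
Tax on sellers shifts supply to Qs = -148.5 + 8(P − 9) = -220.5 + 8P.
539.5 - 8P = -220.5 + 8P gives buyer price Pb = 47.5; sellers receive Ps = 47.5 − 9 = 38.5.
New quantity: Q = 539.5 − 8(47.5) = 159.5.
DWL = ½ × 9 × (195.5 − 159.5) = 162.

Deadweight loss = 162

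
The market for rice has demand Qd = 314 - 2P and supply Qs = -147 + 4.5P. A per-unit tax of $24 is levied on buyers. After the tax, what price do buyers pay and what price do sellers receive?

Pre-tax equilibrium: P* = 922/13, Q* = 2238/13.
Tax on buyers shifts demand to Qd = 314 − 2(P + 24) = 266 - 2P.
266 - 2P = -147 + 4.5P gives seller price Ps = 826/13; buyers pay Pb = 826/13 + 24 = 1138/13.
New quantity: Q = 314 − 2(1138/13) = 1806/13.

Buyers pay 1138/13, sellers receive 826/13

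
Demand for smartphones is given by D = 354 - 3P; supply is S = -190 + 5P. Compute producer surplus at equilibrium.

Producer surplus = 2250

Equilibrium: 354 - 3P = -190 + 5P gives P* = 68, Q* = 150.
Supply starts at P = 38 (where S = 0).
PS = ½(68 − 38)(150) = 2250.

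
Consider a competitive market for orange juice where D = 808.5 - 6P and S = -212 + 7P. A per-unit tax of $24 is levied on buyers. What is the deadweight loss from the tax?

Deadweight loss = 12096/13

Pre-tax equilibrium: P* = 78.5, Q* = 337.5.
Tax on buyers shifts demand to D = 808.5 − 6(P + 24) = 664.5 - 6P.
664.5 - 6P = -212 + 7P gives seller price Ps = 1753/26; buyers pay Pb = 1753/26 + 24 = 2377/26.
New quantity: Q = 808.5 − 6(2377/26) = 6759/26.
DWL = ½ × 24 × (337.5 − 6759/26) = 12096/13.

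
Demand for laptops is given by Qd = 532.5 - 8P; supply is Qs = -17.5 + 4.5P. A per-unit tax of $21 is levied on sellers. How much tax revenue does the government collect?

Tax revenue = 2520.42

Pre-tax equilibrium: P* = 44, Q* = 180.5.
Tax on sellers shifts supply to Qs = -17.5 + 4.5(P − 21) = -112 + 4.5P.
532.5 - 8P = -112 + 4.5P gives buyer price Pb = 51.56; sellers receive Ps = 51.56 − 21 = 30.56.
New quantity: Q = 532.5 − 8(51.56) = 120.02.
Revenue = 21 × 120.02 = 2520.42.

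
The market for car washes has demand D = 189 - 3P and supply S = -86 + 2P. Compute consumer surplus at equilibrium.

Equilibrium: 189 - 3P = -86 + 2P gives P* = 55, Q* = 24.
Demand choke price (D = 0): P = 63.
CS = ½(63 − 55)(24) = 96.

Consumer surplus = 96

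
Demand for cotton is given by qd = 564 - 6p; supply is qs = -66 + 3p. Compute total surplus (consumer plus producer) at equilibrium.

Total surplus = 5184

Equilibrium: 564 - 6p = -66 + 3p gives p* = 70, q* = 144.
Demand choke price: p = 94; supply starts at p = 22.
CS = ½(94 − 70)(144) = 1728; PS = ½(70 − 22)(144) = 3456.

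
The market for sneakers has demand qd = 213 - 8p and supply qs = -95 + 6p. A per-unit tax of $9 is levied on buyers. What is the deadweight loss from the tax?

Pre-tax equilibrium: p* = 22, q* = 37.
Tax on buyers shifts demand to qd = 213 − 8(p + 9) = 141 - 8p.
141 - 8p = -95 + 6p gives seller price ps = 118/7; buyers pay pb = 118/7 + 9 = 181/7.
New quantity: q = 213 − 8(181/7) = 43/7.
DWL = ½ × 9 × (37 − 43/7) = 972/7.

Deadweight loss = 972/7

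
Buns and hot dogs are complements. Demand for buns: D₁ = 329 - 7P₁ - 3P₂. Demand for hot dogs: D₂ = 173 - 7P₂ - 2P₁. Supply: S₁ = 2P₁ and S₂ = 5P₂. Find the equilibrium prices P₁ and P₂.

Market 1: 329 - 7P₁ - 3P₂ = 2P₁ → 9P₁ + 3P₂ = 329.
Market 2: 12P₂ + 2P₁ = 173.
Eliminating P₂: 12×(1) − 3×(2) gives 102P₁ = 3429, so P₁ = 1143/34.
Back-substitute into (2): P₂ = (173 − 2×1143/34) / 12 = 899/102.

P₁ = 1143/34, P₂ = 899/102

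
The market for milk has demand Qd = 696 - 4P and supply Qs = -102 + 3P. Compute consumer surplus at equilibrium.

Consumer surplus = 7200

Equilibrium: 696 - 4P = -102 + 3P gives P* = 114, Q* = 240.
Demand choke price (Qd = 0): P = 174.
CS = ½(174 − 114)(240) = 7200.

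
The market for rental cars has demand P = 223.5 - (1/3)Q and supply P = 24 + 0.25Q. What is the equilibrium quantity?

Set the two price expressions equal: 223.5 - (1/3)Q = 24 + 0.25Q.
199.5 = (7/12)Q, so Q* = 342.
P* = 223.5 − (1/3)(342) = 109.5.

Q* = 342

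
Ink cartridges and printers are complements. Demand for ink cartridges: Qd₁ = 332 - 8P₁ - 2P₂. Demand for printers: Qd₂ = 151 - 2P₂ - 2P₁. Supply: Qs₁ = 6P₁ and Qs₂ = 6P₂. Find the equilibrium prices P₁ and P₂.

Market 1: 332 - 8P₁ - 2P₂ = 6P₁ → 14P₁ + 2P₂ = 332.
Market 2: 8P₂ + 2P₁ = 151.
Eliminating P₂: 8×(1) − 2×(2) gives 108P₁ = 2354, so P₁ = 1177/54.
Back-substitute into (2): P₂ = (151 − 2×1177/54) / 8 = 725/54.

P₁ = 1177/54, P₂ = 725/54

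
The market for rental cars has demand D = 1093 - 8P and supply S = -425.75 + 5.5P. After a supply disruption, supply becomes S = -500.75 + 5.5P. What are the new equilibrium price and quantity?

P' = 2125/18, Q' = 1337/9

Original equilibrium: P* = 112.5, Q* = 193.
New equilibrium: 1093 - 8P = -500.75 + 5.5P, so 1593.75 = 13.5P and P' = 2125/18; Q' = 1093 − 8(2125/18) = 1337/9.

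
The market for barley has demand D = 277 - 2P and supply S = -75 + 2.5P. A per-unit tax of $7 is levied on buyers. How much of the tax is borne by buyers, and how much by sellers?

Pre-tax equilibrium: P* = 704/9, Q* = 1085/9.
Tax on buyers shifts demand to D = 277 − 2(P + 7) = 263 - 2P.
263 - 2P = -75 + 2.5P gives seller price Ps = 676/9; buyers pay Pb = 676/9 + 7 = 739/9.
New quantity: Q = 277 − 2(739/9) = 1015/9.
Buyer burden = 739/9 − 704/9 = 35/9; seller burden = 704/9 − 676/9 = 28/9.

Buyers bear 35/9, sellers bear 28/9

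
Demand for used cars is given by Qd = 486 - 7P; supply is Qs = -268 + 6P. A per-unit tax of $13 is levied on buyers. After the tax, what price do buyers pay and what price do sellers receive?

Buyers pay $64, sellers receive $51

Pre-tax equilibrium: P* = 58, Q* = 80.
Tax on buyers shifts demand to Qd = 486 − 7(P + 13) = 395 - 7P.
395 - 7P = -268 + 6P gives seller price Ps = 51; buyers pay Pb = 51 + 13 = 64.
New quantity: Q = 486 − 7(64) = 38.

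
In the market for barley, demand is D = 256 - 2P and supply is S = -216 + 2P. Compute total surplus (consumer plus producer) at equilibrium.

Equilibrium: 256 - 2P = -216 + 2P gives P* = 118, Q* = 20.
Demand choke price: P = 128; supply starts at P = 108.
CS = ½(128 − 118)(20) = 100; PS = ½(118 − 108)(20) = 100.

Total surplus = 200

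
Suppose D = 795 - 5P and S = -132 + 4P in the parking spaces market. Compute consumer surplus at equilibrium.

Consumer surplus = 7840

Equilibrium: 795 - 5P = -132 + 4P gives P* = 103, Q* = 280.
Demand choke price (D = 0): P = 159.
CS = ½(159 − 103)(280) = 7840.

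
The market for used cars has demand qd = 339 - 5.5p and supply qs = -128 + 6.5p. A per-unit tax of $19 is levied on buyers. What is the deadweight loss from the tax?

Pre-tax equilibrium: p* = 467/12, q* = 2999/24.
Tax on buyers shifts demand to qd = 339 − 5.5(p + 19) = 234.5 - 5.5p.
234.5 - 5.5p = -128 + 6.5p gives seller price ps = 725/24; buyers pay pb = 725/24 + 19 = 1181/24.
New quantity: q = 339 − 5.5(1181/24) = 3281/48.
DWL = ½ × 19 × (2999/24 − 3281/48) = 51623/96.

Deadweight loss = 51623/96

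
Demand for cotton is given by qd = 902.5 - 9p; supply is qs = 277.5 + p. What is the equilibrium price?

p* = 62.5

Set qd = qs: 902.5 - 9p = 277.5 + p.
625 = 10p, so p* = 62.5.
q* = 902.5 − 9(62.5) = 340.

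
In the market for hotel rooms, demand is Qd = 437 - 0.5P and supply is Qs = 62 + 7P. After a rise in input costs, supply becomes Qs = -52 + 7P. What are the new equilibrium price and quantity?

Original equilibrium: P* = 50, Q* = 412.
New equilibrium: 437 - 0.5P = -52 + 7P, so 489 = 7.5P and P' = 65.2; Q' = 437 − 0.5(65.2) = 404.4.

P' = 65.2, Q' = 404.4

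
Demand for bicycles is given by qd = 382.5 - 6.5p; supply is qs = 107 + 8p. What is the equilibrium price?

p* = 19

Set qd = qs: 382.5 - 6.5p = 107 + 8p.
275.5 = 14.5p, so p* = 19.
q* = 382.5 − 6.5(19) = 259.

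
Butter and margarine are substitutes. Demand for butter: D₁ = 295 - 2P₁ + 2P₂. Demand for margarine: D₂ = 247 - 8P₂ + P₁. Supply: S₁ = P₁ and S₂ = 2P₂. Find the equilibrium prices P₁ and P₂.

P₁ = 123, P₂ = 37

Market 1: 295 - 2P₁ + 2P₂ = P₁ → 3P₁ - 2P₂ = 295.
Market 2: 10P₂ - P₁ = 247.
Eliminating P₂: 10×(1) + 2×(2) gives 28P₁ = 3444, so P₁ = 123.
Back-substitute into (2): P₂ = (247 + 1×123) / 10 = 37.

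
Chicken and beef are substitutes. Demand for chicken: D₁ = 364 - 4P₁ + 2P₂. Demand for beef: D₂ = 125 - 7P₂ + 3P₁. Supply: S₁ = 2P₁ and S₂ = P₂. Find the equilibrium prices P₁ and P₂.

Market 1: 364 - 4P₁ + 2P₂ = 2P₁ → 6P₁ - 2P₂ = 364.
Market 2: 8P₂ - 3P₁ = 125.
Eliminating P₂: 8×(1) + 2×(2) gives 42P₁ = 3162, so P₁ = 527/7.
Back-substitute into (2): P₂ = (125 + 3×527/7) / 8 = 307/7.

P₁ = 527/7, P₂ = 307/7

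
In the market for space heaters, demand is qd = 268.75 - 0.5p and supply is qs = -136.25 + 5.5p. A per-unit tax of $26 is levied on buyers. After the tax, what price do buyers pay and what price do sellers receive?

Buyers pay 274/3, sellers receive 196/3

Pre-tax equilibrium: p* = 67.5, q* = 235.
Tax on buyers shifts demand to qd = 268.75 − 0.5(p + 26) = 255.75 - 0.5p.
255.75 - 0.5p = -136.25 + 5.5p gives seller price ps = 196/3; buyers pay pb = 196/3 + 26 = 274/3.
New quantity: q = 268.75 − 0.5(274/3) = 2677/12.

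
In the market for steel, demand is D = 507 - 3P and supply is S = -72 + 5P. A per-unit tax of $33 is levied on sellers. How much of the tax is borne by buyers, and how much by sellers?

Buyers bear $20.625, sellers bear $12.375

Pre-tax equilibrium: P* = 72.375, Q* = 289.875.
Tax on sellers shifts supply to S = -72 + 5(P − 33) = -237 + 5P.
507 - 3P = -237 + 5P gives buyer price Pb = 93; sellers receive Ps = 93 − 33 = 60.
New quantity: Q = 507 − 3(93) = 228.
Buyer burden = 93 − 72.375 = 20.625; seller burden = 72.375 − 60 = 12.375.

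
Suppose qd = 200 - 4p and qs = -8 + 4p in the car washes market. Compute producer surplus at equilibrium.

Producer surplus = 1152

Equilibrium: 200 - 4p = -8 + 4p gives p* = 26, q* = 96.
Supply starts at p = 2 (where qs = 0).
PS = ½(26 − 2)(96) = 1152.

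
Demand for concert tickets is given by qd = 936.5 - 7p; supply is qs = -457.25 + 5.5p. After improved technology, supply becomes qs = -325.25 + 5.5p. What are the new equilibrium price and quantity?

p' = 100.94, q' = 229.92

Original equilibrium: p* = 111.5, q* = 156.
New equilibrium: 936.5 - 7p = -325.25 + 5.5p, so 1261.75 = 12.5p and p' = 100.94; q' = 936.5 − 7(100.94) = 229.92.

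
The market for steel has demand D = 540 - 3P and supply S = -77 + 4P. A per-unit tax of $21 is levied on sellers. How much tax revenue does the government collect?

Pre-tax equilibrium: P* = 617/7, Q* = 1929/7.
Tax on sellers shifts supply to S = -77 + 4(P − 21) = -161 + 4P.
540 - 3P = -161 + 4P gives buyer price Pb = 701/7; sellers receive Ps = 701/7 − 21 = 554/7.
New quantity: Q = 540 − 3(701/7) = 1677/7.
Revenue = 21 × 1677/7 = 5031.

Tax revenue = 5031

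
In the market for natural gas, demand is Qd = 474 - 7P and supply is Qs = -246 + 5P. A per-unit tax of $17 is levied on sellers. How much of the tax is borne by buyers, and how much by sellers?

Buyers bear 85/12, sellers bear 119/12

Pre-tax equilibrium: P* = 60, Q* = 54.
Tax on sellers shifts supply to Qs = -246 + 5(P − 17) = -331 + 5P.
474 - 7P = -331 + 5P gives buyer price Pb = 805/12; sellers receive Ps = 805/12 − 17 = 601/12.
New quantity: Q = 474 − 7(805/12) = 53/12.
Buyer burden = 805/12 − 60 = 85/12; seller burden = 60 − 601/12 = 119/12.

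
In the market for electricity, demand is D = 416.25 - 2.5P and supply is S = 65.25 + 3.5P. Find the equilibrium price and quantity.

P* = 58.5, Q* = 270

Set D = S: 416.25 - 2.5P = 65.25 + 3.5P.
351 = 6P, so P* = 58.5.
Q* = 416.25 − 2.5(58.5) = 270.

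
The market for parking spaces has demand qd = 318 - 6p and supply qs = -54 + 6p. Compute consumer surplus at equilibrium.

Consumer surplus = 1452

Equilibrium: 318 - 6p = -54 + 6p gives p* = 31, q* = 132.
Demand choke price (qd = 0): p = 53.
CS = ½(53 − 31)(132) = 1452.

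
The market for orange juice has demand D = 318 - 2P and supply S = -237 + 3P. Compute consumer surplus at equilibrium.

Consumer surplus = 2304

Equilibrium: 318 - 2P = -237 + 3P gives P* = 111, Q* = 96.
Demand choke price (D = 0): P = 159.
CS = ½(159 − 111)(96) = 2304.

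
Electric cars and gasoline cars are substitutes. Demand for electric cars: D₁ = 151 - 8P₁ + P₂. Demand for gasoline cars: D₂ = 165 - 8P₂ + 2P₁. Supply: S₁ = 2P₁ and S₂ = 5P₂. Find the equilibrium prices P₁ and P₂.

P₁ = 16.625, P₂ = 15.25

Market 1: 151 - 8P₁ + P₂ = 2P₁ → 10P₁ - P₂ = 151.
Market 2: 13P₂ - 2P₁ = 165.
Eliminating P₂: 13×(1) + 1×(2) gives 128P₁ = 2128, so P₁ = 16.625.
Back-substitute into (2): P₂ = (165 + 2×16.625) / 13 = 15.25.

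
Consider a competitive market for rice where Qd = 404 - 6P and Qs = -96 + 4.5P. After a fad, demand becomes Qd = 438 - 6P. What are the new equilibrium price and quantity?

P' = 356/7, Q' = 930/7

Original equilibrium: P* = 1000/21, Q* = 828/7.
New equilibrium: 438 - 6P = -96 + 4.5P, so 534 = 10.5P and P' = 356/7; Q' = 438 − 6(356/7) = 930/7.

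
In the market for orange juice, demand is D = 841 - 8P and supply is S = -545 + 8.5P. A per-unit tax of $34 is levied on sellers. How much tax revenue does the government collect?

Pre-tax equilibrium: P* = 84, Q* = 169.
Tax on sellers shifts supply to S = -545 + 8.5(P − 34) = -834 + 8.5P.
841 - 8P = -834 + 8.5P gives buyer price Pb = 3350/33; sellers receive Ps = 3350/33 − 34 = 2228/33.
New quantity: Q = 841 − 8(3350/33) = 953/33.
Revenue = 34 × 953/33 = 32402/33.

Tax revenue = 32402/33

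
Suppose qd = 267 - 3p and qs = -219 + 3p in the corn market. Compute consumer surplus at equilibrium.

Consumer surplus = 96

Equilibrium: 267 - 3p = -219 + 3p gives p* = 81, q* = 24.
Demand choke price (qd = 0): p = 89.
CS = ½(89 − 81)(24) = 96.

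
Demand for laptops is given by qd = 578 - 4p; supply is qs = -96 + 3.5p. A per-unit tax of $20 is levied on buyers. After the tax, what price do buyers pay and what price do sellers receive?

Pre-tax equilibrium: p* = 1348/15, q* = 3278/15.
Tax on buyers shifts demand to qd = 578 − 4(p + 20) = 498 - 4p.
498 - 4p = -96 + 3.5p gives seller price ps = 79.2; buyers pay pb = 79.2 + 20 = 99.2.
New quantity: q = 578 − 4(99.2) = 181.2.

Buyers pay $99.2, sellers receive $79.2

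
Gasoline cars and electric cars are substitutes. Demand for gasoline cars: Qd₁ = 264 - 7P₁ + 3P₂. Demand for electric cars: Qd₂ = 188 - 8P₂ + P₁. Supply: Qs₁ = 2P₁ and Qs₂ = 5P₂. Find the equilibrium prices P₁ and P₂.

P₁ = 666/19, P₂ = 326/19

Market 1: 264 - 7P₁ + 3P₂ = 2P₁ → 9P₁ - 3P₂ = 264.
Market 2: 13P₂ - P₁ = 188.
Eliminating P₂: 13×(1) + 3×(2) gives 114P₁ = 3996, so P₁ = 666/19.
Back-substitute into (2): P₂ = (188 + 1×666/19) / 13 = 326/19.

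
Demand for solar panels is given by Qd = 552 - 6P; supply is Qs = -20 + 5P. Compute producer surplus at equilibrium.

Equilibrium: 552 - 6P = -20 + 5P gives P* = 52, Q* = 240.
Supply starts at P = 4 (where Qs = 0).
PS = ½(52 − 4)(240) = 5760.

Producer surplus = 5760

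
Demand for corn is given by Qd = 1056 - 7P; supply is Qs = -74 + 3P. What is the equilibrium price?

Set Qd = Qs: 1056 - 7P = -74 + 3P.
1130 = 10P, so P* = 113.
Q* = 1056 − 7(113) = 265.

P* = 113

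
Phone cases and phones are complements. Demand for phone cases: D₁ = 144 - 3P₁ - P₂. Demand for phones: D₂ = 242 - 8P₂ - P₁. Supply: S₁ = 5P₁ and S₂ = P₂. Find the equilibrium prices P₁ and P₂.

P₁ = 1054/71, P₂ = 1792/71

Market 1: 144 - 3P₁ - P₂ = 5P₁ → 8P₁ + P₂ = 144.
Market 2: 9P₂ + P₁ = 242.
Eliminating P₂: 9×(1) − 1×(2) gives 71P₁ = 1054, so P₁ = 1054/71.
Back-substitute into (2): P₂ = (242 − 1×1054/71) / 9 = 1792/71.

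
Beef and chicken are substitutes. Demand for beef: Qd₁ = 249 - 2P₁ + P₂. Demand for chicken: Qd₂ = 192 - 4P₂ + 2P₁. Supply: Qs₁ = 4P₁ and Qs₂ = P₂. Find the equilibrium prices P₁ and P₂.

P₁ = 1437/28, P₂ = 825/14

Market 1: 249 - 2P₁ + P₂ = 4P₁ → 6P₁ - P₂ = 249.
Market 2: 5P₂ - 2P₁ = 192.
Eliminating P₂: 5×(1) + 1×(2) gives 28P₁ = 1437, so P₁ = 1437/28.
Back-substitute into (2): P₂ = (192 + 2×1437/28) / 5 = 825/14.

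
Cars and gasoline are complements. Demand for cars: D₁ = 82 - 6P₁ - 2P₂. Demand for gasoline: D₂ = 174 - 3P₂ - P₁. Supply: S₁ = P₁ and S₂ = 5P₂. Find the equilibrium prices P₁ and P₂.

P₁ = 154/27, P₂ = 568/27

Market 1: 82 - 6P₁ - 2P₂ = P₁ → 7P₁ + 2P₂ = 82.
Market 2: 8P₂ + P₁ = 174.
Eliminating P₂: 8×(1) − 2×(2) gives 54P₁ = 308, so P₁ = 154/27.
Back-substitute into (2): P₂ = (174 − 1×154/27) / 8 = 568/27.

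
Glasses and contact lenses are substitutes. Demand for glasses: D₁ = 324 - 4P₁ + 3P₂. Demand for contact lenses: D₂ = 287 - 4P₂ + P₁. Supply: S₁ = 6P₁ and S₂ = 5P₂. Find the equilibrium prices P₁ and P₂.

P₁ = 1259/29, P₂ = 3194/87

Market 1: 324 - 4P₁ + 3P₂ = 6P₁ → 10P₁ - 3P₂ = 324.
Market 2: 9P₂ - P₁ = 287.
Eliminating P₂: 9×(1) + 3×(2) gives 87P₁ = 3777, so P₁ = 1259/29.
Back-substitute into (2): P₂ = (287 + 1×1259/29) / 9 = 3194/87.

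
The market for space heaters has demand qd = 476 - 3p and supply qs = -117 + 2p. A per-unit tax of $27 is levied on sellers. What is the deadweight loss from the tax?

Pre-tax equilibrium: p* = 118.6, q* = 120.2.
Tax on sellers shifts supply to qs = -117 + 2(p − 27) = -171 + 2p.
476 - 3p = -171 + 2p gives buyer price pb = 129.4; sellers receive ps = 129.4 − 27 = 102.4.
New quantity: q = 476 − 3(129.4) = 87.8.
DWL = ½ × 27 × (120.2 − 87.8) = 437.4.

Deadweight loss = 437.4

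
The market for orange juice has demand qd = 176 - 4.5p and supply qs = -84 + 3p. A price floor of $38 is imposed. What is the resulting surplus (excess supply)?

Equilibrium price would be p* = 104/3, so the floor at 38 binds.
At p = 38: qd = 5, qs = 30.
Surplus = 30 − 5 = 25.

Surplus = 25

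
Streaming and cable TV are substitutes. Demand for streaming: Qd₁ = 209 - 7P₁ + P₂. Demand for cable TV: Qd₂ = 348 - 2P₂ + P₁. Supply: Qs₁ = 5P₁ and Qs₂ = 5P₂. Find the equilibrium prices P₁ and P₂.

P₁ = 1811/83, P₂ = 4385/83

Market 1: 209 - 7P₁ + P₂ = 5P₁ → 12P₁ - P₂ = 209.
Market 2: 7P₂ - P₁ = 348.
Eliminating P₂: 7×(1) + 1×(2) gives 83P₁ = 1811, so P₁ = 1811/83.
Back-substitute into (2): P₂ = (348 + 1×1811/83) / 7 = 4385/83.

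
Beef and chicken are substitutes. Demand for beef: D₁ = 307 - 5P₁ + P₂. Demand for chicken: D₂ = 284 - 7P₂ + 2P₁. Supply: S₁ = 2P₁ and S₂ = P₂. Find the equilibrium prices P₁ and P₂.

P₁ = 1370/27, P₂ = 1301/27

Market 1: 307 - 5P₁ + P₂ = 2P₁ → 7P₁ - P₂ = 307.
Market 2: 8P₂ - 2P₁ = 284.
Eliminating P₂: 8×(1) + 1×(2) gives 54P₁ = 2740, so P₁ = 1370/27.
Back-substitute into (2): P₂ = (284 + 2×1370/27) / 8 = 1301/27.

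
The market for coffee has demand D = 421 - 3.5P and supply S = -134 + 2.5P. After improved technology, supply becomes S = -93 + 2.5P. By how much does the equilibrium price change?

Original equilibrium: P* = 92.5, Q* = 97.25.
New equilibrium: 421 - 3.5P = -93 + 2.5P, so 514 = 6P and P' = 257/3; Q' = 421 − 3.5(257/3) = 727/6.
Change in price: 257/3 − 92.5 = -41/6.

ΔP = -41/6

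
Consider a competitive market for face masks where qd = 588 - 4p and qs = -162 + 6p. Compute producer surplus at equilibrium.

Producer surplus = 6912

Equilibrium: 588 - 4p = -162 + 6p gives p* = 75, q* = 288.
Supply starts at p = 27 (where qs = 0).
PS = ½(75 − 27)(288) = 6912.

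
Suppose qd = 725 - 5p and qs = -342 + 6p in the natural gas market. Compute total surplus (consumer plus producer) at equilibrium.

Total surplus = 10560

Equilibrium: 725 - 5p = -342 + 6p gives p* = 97, q* = 240.
Demand choke price: p = 145; supply starts at p = 57.
CS = ½(145 − 97)(240) = 5760; PS = ½(97 − 57)(240) = 4800.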